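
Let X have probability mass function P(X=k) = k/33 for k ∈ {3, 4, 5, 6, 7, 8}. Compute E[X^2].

39

E[X^2] = Σ x^2·P(X=x)
 = 9·1/11 + 16·4/33 + 25·5/33 + 36·2/11 + 49·7/33 + 64·8/33
 = 9/11 + 64/33 + 125/33 + 72/11 + 343/33 + 512/33
 = 39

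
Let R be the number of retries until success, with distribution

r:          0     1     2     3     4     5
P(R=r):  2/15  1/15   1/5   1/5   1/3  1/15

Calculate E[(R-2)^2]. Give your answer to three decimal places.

E[(R-2)^2] = Σ (r-2)^2·P(R=r)
 = 4·2/15 + 1·1/15 + 0·1/5 + 1·1/5 + 4·1/3 + 9·1/15
 = 8/15 + 1/15 + 0 + 1/5 + 4/3 + 3/5
 = 41/15

2.733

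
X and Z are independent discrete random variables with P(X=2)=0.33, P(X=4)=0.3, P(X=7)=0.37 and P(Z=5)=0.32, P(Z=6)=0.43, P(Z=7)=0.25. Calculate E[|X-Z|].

E[|X-Z|] = Σ_x Σ_z |x-z| · P(X=x)P(Z=z)
 = 3·0.1056 + 4·0.1419 + 5·0.0825 + 1·0.096 + 2·0.129 + 3·0.075 + 2·0.1184 + 1·0.1591 + 0·0.0925
 = 0.3168 + 0.5676 + 0.4125 + 0.096 + 0.258 + 0.225 + 0.2368 + 0.1591 + 0
 = 2.2718

2.2718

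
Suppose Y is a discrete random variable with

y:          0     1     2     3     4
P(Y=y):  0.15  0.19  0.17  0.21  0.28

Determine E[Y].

2.28

E[Y] = Σ y·P(Y=y)
 = 0·0.15 + 1·0.19 + 2·0.17 + 3·0.21 + 4·0.28
 = 0 + 0.19 + 0.34 + 0.63 + 1.12
 = 2.28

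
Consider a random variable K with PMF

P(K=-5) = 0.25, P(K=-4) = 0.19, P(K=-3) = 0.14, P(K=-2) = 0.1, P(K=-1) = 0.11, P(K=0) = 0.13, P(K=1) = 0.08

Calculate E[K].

E[K] = Σ k·P(K=k)
 = (-5)·0.25 + (-4)·0.19 + (-3)·0.14 + (-2)·0.1 + (-1)·0.11 + 0·0.13 + 1·0.08
 = (-1.25) + (-0.76) + (-0.42) + (-0.2) + (-0.11) + 0 + 0.08
 = -2.66

-2.66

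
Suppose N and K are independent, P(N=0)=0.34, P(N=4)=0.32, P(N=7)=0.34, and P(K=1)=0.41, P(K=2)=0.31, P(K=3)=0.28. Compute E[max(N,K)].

E[max(N,K)] = Σ_n Σ_k max(n,k) · P(N=n)P(K=k)
 = 1·0.1394 + 2·0.1054 + 3·0.0952 + 4·0.1312 + 4·0.0992 + 4·0.0896 + 7·0.1394 + 7·0.1054 + 7·0.0952
 = 0.1394 + 0.2108 + 0.2856 + 0.5248 + 0.3968 + 0.3584 + 0.9758 + 0.7378 + 0.6664
 = 4.2958

4.2958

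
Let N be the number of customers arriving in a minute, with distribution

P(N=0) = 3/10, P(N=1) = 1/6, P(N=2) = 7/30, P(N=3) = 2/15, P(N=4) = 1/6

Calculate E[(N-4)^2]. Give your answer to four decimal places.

E[(N-4)^2] = Σ (n-4)^2·P(N=n)
 = 16·3/10 + 9·1/6 + 4·7/30 + 1·2/15 + 0·1/6
 = 24/5 + 3/2 + 14/15 + 2/15 + 0
 = 221/30

7.3667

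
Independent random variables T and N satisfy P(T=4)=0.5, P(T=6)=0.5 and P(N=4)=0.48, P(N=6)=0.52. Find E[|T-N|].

E[|T-N|] = Σ_t Σ_n |t-n| · P(T=t)P(N=n)
 = 0·0.24 + 2·0.26 + 2·0.24 + 0·0.26
 = 0 + 0.52 + 0.48 + 0
 = 1

1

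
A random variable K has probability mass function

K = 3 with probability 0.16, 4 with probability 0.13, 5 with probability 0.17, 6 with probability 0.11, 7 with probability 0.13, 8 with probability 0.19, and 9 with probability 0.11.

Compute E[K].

5.93

E[K] = Σ k·P(K=k)
 = 3·0.16 + 4·0.13 + 5·0.17 + 6·0.11 + 7·0.13 + 8·0.19 + 9·0.11
 = 0.48 + 0.52 + 0.85 + 0.66 + 0.91 + 1.52 + 0.99
 = 5.93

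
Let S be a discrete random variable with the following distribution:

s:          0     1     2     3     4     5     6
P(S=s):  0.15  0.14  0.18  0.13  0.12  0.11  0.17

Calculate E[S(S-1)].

E[S(S-1)] = Σ s(s-1)·P(S=s)
 = 0·0.15 + 0·0.14 + 2·0.18 + 6·0.13 + 12·0.12 + 20·0.11 + 30·0.17
 = 0 + 0 + 0.36 + 0.78 + 1.44 + 2.2 + 5.1
 = 9.88

9.88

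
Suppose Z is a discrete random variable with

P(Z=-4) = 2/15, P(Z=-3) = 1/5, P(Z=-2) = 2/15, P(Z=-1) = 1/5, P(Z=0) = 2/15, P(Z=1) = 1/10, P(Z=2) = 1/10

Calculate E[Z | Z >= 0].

P(Z >= 0) = 2/15 + 1/10 + 1/10 = 1/3.
E[Z | Z >= 0] = [0·2/15 + 1·1/10 + 2·1/10] / (1/3)
 = 3/10 / (1/3)
 = 9/10

0.9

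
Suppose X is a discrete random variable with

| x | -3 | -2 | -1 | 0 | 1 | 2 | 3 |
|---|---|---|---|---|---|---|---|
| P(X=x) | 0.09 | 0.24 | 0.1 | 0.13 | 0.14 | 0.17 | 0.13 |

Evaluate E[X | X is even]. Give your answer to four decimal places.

P(X is even) = 0.24 + 0.13 + 0.17 = 0.54.
E[X | X is even] = [(-2)·0.24 + 0·0.13 + 2·0.17] / 0.54
 = -0.14 / 0.54
 = -7/27

-0.2593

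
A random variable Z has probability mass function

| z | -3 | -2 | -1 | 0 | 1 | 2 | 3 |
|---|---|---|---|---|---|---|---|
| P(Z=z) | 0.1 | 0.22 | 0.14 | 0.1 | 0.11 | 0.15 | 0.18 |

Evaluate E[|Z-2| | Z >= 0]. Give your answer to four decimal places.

P(Z >= 0) = 0.1 + 0.11 + 0.15 + 0.18 = 0.54.
E[|Z-2| | Z >= 0] = [2·0.1 + 1·0.11 + 0·0.15 + 1·0.18] / 0.54
 = 0.49 / 0.54
 = 49/54

0.9074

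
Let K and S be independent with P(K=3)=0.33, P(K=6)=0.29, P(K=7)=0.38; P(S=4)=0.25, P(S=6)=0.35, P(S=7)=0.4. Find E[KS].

31.801

E[KS] = Σ_k Σ_s ks · P(K=k)P(S=s)
 = 12·0.0825 + 18·0.1155 + 21·0.132 + 24·0.0725 + 36·0.1015 + 42·0.116 + 28·0.095 + 42·0.133 + 49·0.152
 = 0.99 + 2.079 + 2.772 + 1.74 + 3.654 + 4.872 + 2.66 + 5.586 + 7.448
 = 31.801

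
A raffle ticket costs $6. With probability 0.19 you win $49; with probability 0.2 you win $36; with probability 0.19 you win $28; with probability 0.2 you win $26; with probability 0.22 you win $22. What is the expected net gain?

E[payout] = 49·0.19 + 36·0.2 + 28·0.19 + 26·0.2 + 22·0.22
 = 9.31 + 7.2 + 5.32 + 5.2 + 4.84
 = 31.87
Net = 31.87 - 6 = 25.87

25.87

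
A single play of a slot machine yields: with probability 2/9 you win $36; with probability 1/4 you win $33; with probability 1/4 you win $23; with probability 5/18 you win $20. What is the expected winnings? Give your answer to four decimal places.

27.5556

E[payout] = 36·2/9 + 33·1/4 + 23·1/4 + 20·5/18
 = 8 + 33/4 + 23/4 + 50/9
 = 248/9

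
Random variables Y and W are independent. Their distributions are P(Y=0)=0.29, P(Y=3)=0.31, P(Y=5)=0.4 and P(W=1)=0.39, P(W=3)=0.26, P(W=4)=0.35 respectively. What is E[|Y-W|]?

2.0676

E[|Y-W|] = Σ_y Σ_w |y-w| · P(Y=y)P(W=w)
 = 1·0.1131 + 3·0.0754 + 4·0.1015 + 2·0.1209 + 0·0.0806 + 1·0.1085 + 4·0.156 + 2·0.104 + 1·0.14
 = 0.1131 + 0.2262 + 0.406 + 0.2418 + 0 + 0.1085 + 0.624 + 0.208 + 0.14
 = 2.0676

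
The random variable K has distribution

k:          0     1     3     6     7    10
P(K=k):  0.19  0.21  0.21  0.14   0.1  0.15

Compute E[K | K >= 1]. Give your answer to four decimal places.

P(K >= 1) = 0.21 + 0.21 + 0.14 + 0.1 + 0.15 = 0.81.
E[K | K >= 1] = [1·0.21 + 3·0.21 + 6·0.14 + 7·0.1 + 10·0.15] / 0.81
 = 3.88 / 0.81
 = 388/81

4.7901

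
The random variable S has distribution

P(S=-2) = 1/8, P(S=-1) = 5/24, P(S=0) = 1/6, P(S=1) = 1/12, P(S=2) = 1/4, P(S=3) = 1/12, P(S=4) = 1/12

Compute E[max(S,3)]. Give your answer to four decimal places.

E[max(S,3)] = Σ max(s,3)·P(S=s)
 = 3·1/8 + 3·5/24 + 3·1/6 + 3·1/12 + 3·1/4 + 3·1/12 + 4·1/12
 = 3/8 + 5/8 + 1/2 + 1/4 + 3/4 + 1/4 + 1/3
 = 37/12

3.0833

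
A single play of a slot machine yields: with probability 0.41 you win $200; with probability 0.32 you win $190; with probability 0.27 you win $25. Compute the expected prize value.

149.55

E[payout] = 200·0.41 + 190·0.32 + 25·0.27
 = 82 + 60.8 + 6.75
 = 149.55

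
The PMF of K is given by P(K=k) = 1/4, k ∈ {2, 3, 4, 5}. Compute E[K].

E[K] = Σ k·P(K=k)
 = 2·1/4 + 3·1/4 + 4·1/4 + 5·1/4
 = 1/2 + 3/4 + 1 + 5/4
 = 7/2

3.5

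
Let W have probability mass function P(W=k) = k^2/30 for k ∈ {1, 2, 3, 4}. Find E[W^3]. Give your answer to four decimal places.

E[W^3] = Σ w^3·P(W=w)
 = 1·1/30 + 8·2/15 + 27·3/10 + 64·8/15
 = 1/30 + 16/15 + 81/10 + 512/15
 = 130/3

43.3333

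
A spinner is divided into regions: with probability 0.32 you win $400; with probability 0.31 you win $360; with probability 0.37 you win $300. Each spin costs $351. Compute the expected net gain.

-0.4

E[payout] = 400·0.32 + 360·0.31 + 300·0.37
 = 128 + 111.6 + 111
 = 350.6
Net = 350.6 - 351 = -0.4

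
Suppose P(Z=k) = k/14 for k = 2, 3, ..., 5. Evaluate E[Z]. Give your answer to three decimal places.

3.857

E[Z] = Σ z·P(Z=z)
 = 2·1/7 + 3·3/14 + 4·2/7 + 5·5/14
 = 2/7 + 9/14 + 8/7 + 25/14
 = 27/7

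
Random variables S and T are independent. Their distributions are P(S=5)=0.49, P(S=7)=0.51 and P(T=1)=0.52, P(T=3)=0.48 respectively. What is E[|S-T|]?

4.06

E[|S-T|] = Σ_s Σ_t |s-t| · P(S=s)P(T=t)
 = 4·0.2548 + 2·0.2352 + 6·0.2652 + 4·0.2448
 = 1.0192 + 0.4704 + 1.5912 + 0.9792
 = 4.06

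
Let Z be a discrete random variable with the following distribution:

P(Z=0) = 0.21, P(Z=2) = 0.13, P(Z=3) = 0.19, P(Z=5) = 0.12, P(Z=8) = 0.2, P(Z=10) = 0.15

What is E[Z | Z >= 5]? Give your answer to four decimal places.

P(Z >= 5) = 0.12 + 0.2 + 0.15 = 0.47.
E[Z | Z >= 5] = [5·0.12 + 8·0.2 + 10·0.15] / 0.47
 = 3.7 / 0.47
 = 370/47

7.8723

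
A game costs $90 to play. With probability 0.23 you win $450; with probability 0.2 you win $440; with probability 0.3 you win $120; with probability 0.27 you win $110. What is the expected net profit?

E[payout] = 450·0.23 + 440·0.2 + 120·0.3 + 110·0.27
 = 103.5 + 88 + 36 + 29.7
 = 257.2
Net = 257.2 - 90 = 167.2

167.2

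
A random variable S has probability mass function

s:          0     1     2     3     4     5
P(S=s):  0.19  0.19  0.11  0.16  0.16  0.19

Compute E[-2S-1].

-5.96

E[-2S-1] = Σ (-2s-1)·P(S=s)
 = (-1)·0.19 + (-3)·0.19 + (-5)·0.11 + (-7)·0.16 + (-9)·0.16 + (-11)·0.19
 = (-0.19) + (-0.57) + (-0.55) + (-1.12) + (-1.44) + (-2.09)
 = -5.96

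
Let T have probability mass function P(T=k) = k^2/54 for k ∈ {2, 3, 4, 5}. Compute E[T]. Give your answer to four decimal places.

4.1481

E[T] = Σ t·P(T=t)
 = 2·2/27 + 3·1/6 + 4·8/27 + 5·25/54
 = 4/27 + 1/2 + 32/27 + 125/54
 = 112/27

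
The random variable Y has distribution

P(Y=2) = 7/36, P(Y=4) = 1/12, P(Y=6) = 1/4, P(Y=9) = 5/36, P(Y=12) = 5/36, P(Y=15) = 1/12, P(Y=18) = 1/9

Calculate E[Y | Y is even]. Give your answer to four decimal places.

P(Y is even) = 7/36 + 1/12 + 1/4 + 5/36 + 1/9 = 7/9.
E[Y | Y is even] = [2·7/36 + 4·1/12 + 6·1/4 + 12·5/36 + 18·1/9] / (7/9)
 = 53/9 / (7/9)
 = 53/7

7.5714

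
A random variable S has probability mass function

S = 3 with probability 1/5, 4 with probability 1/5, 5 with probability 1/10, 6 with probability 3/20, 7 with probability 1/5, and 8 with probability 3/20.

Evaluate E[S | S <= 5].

3.8

P(S <= 5) = 1/5 + 1/5 + 1/10 = 1/2.
E[S | S <= 5] = [3·1/5 + 4·1/5 + 5·1/10] / (1/2)
 = 19/10 / (1/2)
 = 19/5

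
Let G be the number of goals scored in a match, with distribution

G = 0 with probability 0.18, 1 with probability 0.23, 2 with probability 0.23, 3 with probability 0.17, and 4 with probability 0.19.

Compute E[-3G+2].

-3.88

E[-3G+2] = Σ (-3g+2)·P(G=g)
 = 2·0.18 + (-1)·0.23 + (-4)·0.23 + (-7)·0.17 + (-10)·0.19
 = 0.36 + (-0.23) + (-0.92) + (-1.19) + (-1.9)
 = -3.88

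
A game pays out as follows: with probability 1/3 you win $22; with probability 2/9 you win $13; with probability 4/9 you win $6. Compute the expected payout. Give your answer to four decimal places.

E[payout] = 22·1/3 + 13·2/9 + 6·4/9
 = 22/3 + 26/9 + 8/3
 = 116/9

12.8889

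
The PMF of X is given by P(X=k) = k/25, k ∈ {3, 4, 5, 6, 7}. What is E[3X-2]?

14.2

E[3X-2] = Σ (3x-2)·P(X=x)
 = 7·3/25 + 10·4/25 + 13·1/5 + 16·6/25 + 19·7/25
 = 21/25 + 8/5 + 13/5 + 96/25 + 133/25
 = 71/5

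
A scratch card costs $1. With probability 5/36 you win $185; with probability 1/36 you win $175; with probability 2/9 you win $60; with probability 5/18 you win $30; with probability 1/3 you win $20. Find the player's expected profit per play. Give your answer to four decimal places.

57.8889

E[payout] = 185·5/36 + 175·1/36 + 60·2/9 + 30·5/18 + 20·1/3
 = 925/36 + 175/36 + 40/3 + 25/3 + 20/3
 = 530/9
Net = 530/9 - 1 = 521/9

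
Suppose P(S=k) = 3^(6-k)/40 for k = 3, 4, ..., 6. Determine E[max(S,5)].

E[max(S,5)] = Σ max(s,5)·P(S=s)
 = 5·27/40 + 5·9/40 + 5·3/40 + 6·1/40
 = 27/8 + 9/8 + 3/8 + 3/20
 = 201/40

5.025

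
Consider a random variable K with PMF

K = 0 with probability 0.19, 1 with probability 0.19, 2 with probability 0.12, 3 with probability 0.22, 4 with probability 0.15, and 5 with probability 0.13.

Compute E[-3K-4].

E[-3K-4] = Σ (-3k-4)·P(K=k)
 = (-4)·0.19 + (-7)·0.19 + (-10)·0.12 + (-13)·0.22 + (-16)·0.15 + (-19)·0.13
 = (-0.76) + (-1.33) + (-1.2) + (-2.86) + (-2.4) + (-2.47)
 = -11.02

-11.02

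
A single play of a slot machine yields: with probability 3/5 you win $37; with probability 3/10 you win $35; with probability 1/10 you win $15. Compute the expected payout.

E[payout] = 37·3/5 + 35·3/10 + 15·1/10
 = 111/5 + 21/2 + 3/2
 = 171/5

34.2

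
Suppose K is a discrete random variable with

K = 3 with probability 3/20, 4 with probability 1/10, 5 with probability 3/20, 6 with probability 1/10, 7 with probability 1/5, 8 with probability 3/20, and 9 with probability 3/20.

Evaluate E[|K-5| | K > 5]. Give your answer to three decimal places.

2.583

P(K > 5) = 1/10 + 1/5 + 3/20 + 3/20 = 3/5.
E[|K-5| | K > 5] = [1·1/10 + 2·1/5 + 3·3/20 + 4·3/20] / (3/5)
 = 31/20 / (3/5)
 = 31/12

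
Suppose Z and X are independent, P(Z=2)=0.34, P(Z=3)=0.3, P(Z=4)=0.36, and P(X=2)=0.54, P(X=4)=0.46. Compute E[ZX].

8.8184

E[ZX] = Σ_z Σ_x zx · P(Z=z)P(X=x)
 = 4·0.1836 + 8·0.1564 + 6·0.162 + 12·0.138 + 8·0.1944 + 16·0.1656
 = 0.7344 + 1.2512 + 0.972 + 1.656 + 1.5552 + 2.6496
 = 8.8184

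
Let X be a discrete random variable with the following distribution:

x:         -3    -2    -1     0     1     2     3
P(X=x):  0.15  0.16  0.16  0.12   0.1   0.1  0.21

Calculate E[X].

0

E[X] = Σ x·P(X=x)
 = (-3)·0.15 + (-2)·0.16 + (-1)·0.16 + 0·0.12 + 1·0.1 + 2·0.1 + 3·0.21
 = (-0.45) + (-0.32) + (-0.16) + 0 + 0.1 + 0.2 + 0.63
 = 0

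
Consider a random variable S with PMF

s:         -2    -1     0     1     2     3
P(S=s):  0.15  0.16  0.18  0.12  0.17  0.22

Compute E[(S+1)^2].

5.86

E[(S+1)^2] = Σ (s+1)^2·P(S=s)
 = 1·0.15 + 0·0.16 + 1·0.18 + 4·0.12 + 9·0.17 + 16·0.22
 = 0.15 + 0 + 0.18 + 0.48 + 1.53 + 3.52
 = 5.86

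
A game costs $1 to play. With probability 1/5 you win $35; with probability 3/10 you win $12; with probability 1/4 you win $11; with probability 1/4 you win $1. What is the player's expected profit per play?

12.6

E[payout] = 35·1/5 + 12·3/10 + 11·1/4 + 1·1/4
 = 7 + 18/5 + 11/4 + 1/4
 = 68/5
Net = 68/5 - 1 = 63/5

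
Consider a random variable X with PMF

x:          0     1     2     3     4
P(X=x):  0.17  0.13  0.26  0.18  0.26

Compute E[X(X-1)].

4.72

E[X(X-1)] = Σ x(x-1)·P(X=x)
 = 0·0.17 + 0·0.13 + 2·0.26 + 6·0.18 + 12·0.26
 = 0 + 0 + 0.52 + 1.08 + 3.12
 = 4.72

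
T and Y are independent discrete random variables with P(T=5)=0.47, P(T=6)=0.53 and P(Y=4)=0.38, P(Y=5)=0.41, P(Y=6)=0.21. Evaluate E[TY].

26.7099

E[TY] = Σ_t Σ_y ty · P(T=t)P(Y=y)
 = 20·0.1786 + 25·0.1927 + 30·0.0987 + 24·0.2014 + 30·0.2173 + 36·0.1113
 = 3.572 + 4.8175 + 2.961 + 4.8336 + 6.519 + 4.0068
 = 26.7099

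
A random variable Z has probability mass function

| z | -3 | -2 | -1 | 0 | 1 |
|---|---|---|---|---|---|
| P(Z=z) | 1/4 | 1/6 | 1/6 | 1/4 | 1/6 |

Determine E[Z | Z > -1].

0.4

P(Z > -1) = 1/4 + 1/6 = 5/12.
E[Z | Z > -1] = [0·1/4 + 1·1/6] / (5/12)
 = 1/6 / (5/12)
 = 2/5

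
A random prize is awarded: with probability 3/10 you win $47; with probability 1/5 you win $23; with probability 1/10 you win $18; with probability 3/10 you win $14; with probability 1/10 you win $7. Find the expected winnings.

E[payout] = 47·3/10 + 23·1/5 + 18·1/10 + 14·3/10 + 7·1/10
 = 141/10 + 23/5 + 9/5 + 21/5 + 7/10
 = 127/5

25.4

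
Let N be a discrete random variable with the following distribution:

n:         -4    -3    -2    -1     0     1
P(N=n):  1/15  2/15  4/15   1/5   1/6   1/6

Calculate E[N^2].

E[N^2] = Σ n^2·P(N=n)
 = 16·1/15 + 9·2/15 + 4·4/15 + 1·1/5 + 0·1/6 + 1·1/6
 = 16/15 + 6/5 + 16/15 + 1/5 + 0 + 1/6
 = 37/10

3.7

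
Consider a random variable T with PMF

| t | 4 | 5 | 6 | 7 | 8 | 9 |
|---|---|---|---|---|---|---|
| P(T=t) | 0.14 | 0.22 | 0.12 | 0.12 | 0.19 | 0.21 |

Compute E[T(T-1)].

40.48

E[T(T-1)] = Σ t(t-1)·P(T=t)
 = 12·0.14 + 20·0.22 + 30·0.12 + 42·0.12 + 56·0.19 + 72·0.21
 = 1.68 + 4.4 + 3.6 + 5.04 + 10.64 + 15.12
 = 40.48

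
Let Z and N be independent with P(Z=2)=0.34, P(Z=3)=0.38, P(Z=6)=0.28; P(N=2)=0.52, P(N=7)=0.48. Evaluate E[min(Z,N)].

E[min(Z,N)] = Σ_z Σ_n min(z,n) · P(Z=z)P(N=n)
 = 2·0.1768 + 2·0.1632 + 2·0.1976 + 3·0.1824 + 2·0.1456 + 6·0.1344
 = 0.3536 + 0.3264 + 0.3952 + 0.5472 + 0.2912 + 0.8064
 = 2.72

2.72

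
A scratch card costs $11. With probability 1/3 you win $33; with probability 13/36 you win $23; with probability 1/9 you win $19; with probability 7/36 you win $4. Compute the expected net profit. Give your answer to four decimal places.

E[payout] = 33·1/3 + 23·13/36 + 19·1/9 + 4·7/36
 = 11 + 299/36 + 19/9 + 7/9
 = 799/36
Net = 799/36 - 11 = 403/36

11.1944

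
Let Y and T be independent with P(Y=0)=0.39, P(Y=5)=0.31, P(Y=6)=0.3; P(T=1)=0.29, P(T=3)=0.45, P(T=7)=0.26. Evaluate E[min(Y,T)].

1.8714

E[min(Y,T)] = Σ_y Σ_t min(y,t) · P(Y=y)P(T=t)
 = 0·0.1131 + 0·0.1755 + 0·0.1014 + 1·0.0899 + 3·0.1395 + 5·0.0806 + 1·0.087 + 3·0.135 + 6·0.078
 = 0 + 0 + 0 + 0.0899 + 0.4185 + 0.403 + 0.087 + 0.405 + 0.468
 = 1.8714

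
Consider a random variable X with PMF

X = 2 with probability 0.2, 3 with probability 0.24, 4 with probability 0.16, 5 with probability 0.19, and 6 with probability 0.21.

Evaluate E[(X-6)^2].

E[(X-6)^2] = Σ (x-6)^2·P(X=x)
 = 16·0.2 + 9·0.24 + 4·0.16 + 1·0.19 + 0·0.21
 = 3.2 + 2.16 + 0.64 + 0.19 + 0
 = 6.19

6.19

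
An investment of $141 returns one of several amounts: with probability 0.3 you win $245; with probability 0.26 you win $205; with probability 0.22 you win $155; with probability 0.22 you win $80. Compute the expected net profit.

E[payout] = 245·0.3 + 205·0.26 + 155·0.22 + 80·0.22
 = 73.5 + 53.3 + 34.1 + 17.6
 = 178.5
Net = 178.5 - 141 = 37.5

37.5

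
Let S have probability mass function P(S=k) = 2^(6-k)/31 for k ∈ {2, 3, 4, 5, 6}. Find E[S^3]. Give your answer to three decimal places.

34.387

E[S^3] = Σ s^3·P(S=s)
 = 8·16/31 + 27·8/31 + 64·4/31 + 125·2/31 + 216·1/31
 = 128/31 + 216/31 + 256/31 + 250/31 + 216/31
 = 1066/31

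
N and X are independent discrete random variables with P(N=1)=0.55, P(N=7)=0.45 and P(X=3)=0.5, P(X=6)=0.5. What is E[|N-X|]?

3.05

E[|N-X|] = Σ_n Σ_x |n-x| · P(N=n)P(X=x)
 = 2·0.275 + 5·0.275 + 4·0.225 + 1·0.225
 = 0.55 + 1.375 + 0.9 + 0.225
 = 3.05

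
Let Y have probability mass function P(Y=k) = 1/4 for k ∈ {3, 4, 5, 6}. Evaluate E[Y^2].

21.5

E[Y^2] = Σ y^2·P(Y=y)
 = 9·1/4 + 16·1/4 + 25·1/4 + 36·1/4
 = 9/4 + 4 + 25/4 + 9
 = 43/2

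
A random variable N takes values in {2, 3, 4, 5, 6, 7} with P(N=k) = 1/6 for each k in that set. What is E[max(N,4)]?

E[max(N,4)] = Σ max(n,4)·P(N=n)
 = 4·1/6 + 4·1/6 + 4·1/6 + 5·1/6 + 6·1/6 + 7·1/6
 = 2/3 + 2/3 + 2/3 + 5/6 + 1 + 7/6
 = 5

5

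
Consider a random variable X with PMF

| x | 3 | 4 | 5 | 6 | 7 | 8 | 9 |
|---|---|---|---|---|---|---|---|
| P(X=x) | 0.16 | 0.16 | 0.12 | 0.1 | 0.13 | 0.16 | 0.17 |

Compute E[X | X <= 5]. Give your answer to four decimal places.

P(X <= 5) = 0.16 + 0.16 + 0.12 = 0.44.
E[X | X <= 5] = [3·0.16 + 4·0.16 + 5·0.12] / 0.44
 = 1.72 / 0.44
 = 43/11

3.9091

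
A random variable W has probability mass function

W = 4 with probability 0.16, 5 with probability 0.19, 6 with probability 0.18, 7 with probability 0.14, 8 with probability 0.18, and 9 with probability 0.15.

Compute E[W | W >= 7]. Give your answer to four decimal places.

P(W >= 7) = 0.14 + 0.18 + 0.15 = 0.47.
E[W | W >= 7] = [7·0.14 + 8·0.18 + 9·0.15] / 0.47
 = 3.77 / 0.47
 = 377/47

8.0213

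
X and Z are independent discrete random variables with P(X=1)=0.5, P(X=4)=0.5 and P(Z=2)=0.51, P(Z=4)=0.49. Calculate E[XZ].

7.45

E[XZ] = Σ_x Σ_z xz · P(X=x)P(Z=z)
 = 2·0.255 + 4·0.245 + 8·0.255 + 16·0.245
 = 0.51 + 0.98 + 2.04 + 3.92
 = 7.45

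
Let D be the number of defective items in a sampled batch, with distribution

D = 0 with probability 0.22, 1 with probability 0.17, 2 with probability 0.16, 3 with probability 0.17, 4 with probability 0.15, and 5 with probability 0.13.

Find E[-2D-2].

-6.5

E[-2D-2] = Σ (-2d-2)·P(D=d)
 = (-2)·0.22 + (-4)·0.17 + (-6)·0.16 + (-8)·0.17 + (-10)·0.15 + (-12)·0.13
 = (-0.44) + (-0.68) + (-0.96) + (-1.36) + (-1.5) + (-1.56)
 = -6.5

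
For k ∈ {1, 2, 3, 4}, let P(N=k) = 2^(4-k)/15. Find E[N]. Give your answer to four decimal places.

1.7333

E[N] = Σ n·P(N=n)
 = 1·8/15 + 2·4/15 + 3·2/15 + 4·1/15
 = 8/15 + 8/15 + 2/5 + 4/15
 = 26/15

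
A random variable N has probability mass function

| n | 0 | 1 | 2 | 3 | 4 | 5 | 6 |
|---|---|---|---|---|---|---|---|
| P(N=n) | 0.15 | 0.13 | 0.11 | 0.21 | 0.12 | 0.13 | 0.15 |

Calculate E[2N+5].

E[2N+5] = Σ (2n+5)·P(N=n)
 = 5·0.15 + 7·0.13 + 9·0.11 + 11·0.21 + 13·0.12 + 15·0.13 + 17·0.15
 = 0.75 + 0.91 + 0.99 + 2.31 + 1.56 + 1.95 + 2.55
 = 11.02

11.02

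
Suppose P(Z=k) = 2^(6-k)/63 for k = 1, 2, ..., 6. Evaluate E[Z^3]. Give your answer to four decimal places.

17.4286

E[Z^3] = Σ z^3·P(Z=z)
 = 1·32/63 + 8·16/63 + 27·8/63 + 64·4/63 + 125·2/63 + 216·1/63
 = 32/63 + 128/63 + 24/7 + 256/63 + 250/63 + 24/7
 = 122/7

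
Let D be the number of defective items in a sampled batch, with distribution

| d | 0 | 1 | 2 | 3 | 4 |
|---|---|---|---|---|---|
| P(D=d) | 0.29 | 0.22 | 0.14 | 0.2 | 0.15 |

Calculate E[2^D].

5.29

E[2^D] = Σ 2^d·P(D=d)
 = 1·0.29 + 2·0.22 + 4·0.14 + 8·0.2 + 16·0.15
 = 0.29 + 0.44 + 0.56 + 1.6 + 2.4
 = 5.29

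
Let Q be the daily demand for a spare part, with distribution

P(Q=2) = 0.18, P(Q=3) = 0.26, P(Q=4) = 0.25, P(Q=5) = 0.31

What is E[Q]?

3.69

E[Q] = Σ q·P(Q=q)
 = 2·0.18 + 3·0.26 + 4·0.25 + 5·0.31
 = 0.36 + 0.78 + 1 + 1.55
 = 3.69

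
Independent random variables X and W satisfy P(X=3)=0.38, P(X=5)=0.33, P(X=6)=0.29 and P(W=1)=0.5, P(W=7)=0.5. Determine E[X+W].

8.53

E[X+W] = Σ_x Σ_w (x+w) · P(X=x)P(W=w)
 = 4·0.19 + 10·0.19 + 6·0.165 + 12·0.165 + 7·0.145 + 13·0.145
 = 0.76 + 1.9 + 0.99 + 1.98 + 1.015 + 1.885
 = 8.53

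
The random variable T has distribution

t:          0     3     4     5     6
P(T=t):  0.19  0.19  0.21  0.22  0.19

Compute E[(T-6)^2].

E[(T-6)^2] = Σ (t-6)^2·P(T=t)
 = 36·0.19 + 9·0.19 + 4·0.21 + 1·0.22 + 0·0.19
 = 6.84 + 1.71 + 0.84 + 0.22 + 0
 = 9.61

9.61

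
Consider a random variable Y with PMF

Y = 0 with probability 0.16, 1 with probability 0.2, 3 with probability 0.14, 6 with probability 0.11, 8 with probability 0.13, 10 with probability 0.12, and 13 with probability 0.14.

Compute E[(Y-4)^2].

E[(Y-4)^2] = Σ (y-4)^2·P(Y=y)
 = 16·0.16 + 9·0.2 + 1·0.14 + 4·0.11 + 16·0.13 + 36·0.12 + 81·0.14
 = 2.56 + 1.8 + 0.14 + 0.44 + 2.08 + 4.32 + 11.34
 = 22.68

22.68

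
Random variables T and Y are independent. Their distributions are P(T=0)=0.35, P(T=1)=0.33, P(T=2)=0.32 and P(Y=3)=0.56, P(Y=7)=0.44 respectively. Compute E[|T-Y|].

E[|T-Y|] = Σ_t Σ_y |t-y| · P(T=t)P(Y=y)
 = 3·0.196 + 7·0.154 + 2·0.1848 + 6·0.1452 + 1·0.1792 + 5·0.1408
 = 0.588 + 1.078 + 0.3696 + 0.8712 + 0.1792 + 0.704
 = 3.79

3.79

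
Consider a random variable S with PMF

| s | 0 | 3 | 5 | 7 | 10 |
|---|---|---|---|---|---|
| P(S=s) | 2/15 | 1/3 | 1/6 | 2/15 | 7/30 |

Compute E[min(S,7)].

E[min(S,7)] = Σ min(s,7)·P(S=s)
 = 0·2/15 + 3·1/3 + 5·1/6 + 7·2/15 + 7·7/30
 = 0 + 1 + 5/6 + 14/15 + 49/30
 = 22/5

4.4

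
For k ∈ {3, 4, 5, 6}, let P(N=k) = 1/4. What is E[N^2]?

21.5

E[N^2] = Σ n^2·P(N=n)
 = 9·1/4 + 16·1/4 + 25·1/4 + 36·1/4
 = 9/4 + 4 + 25/4 + 9
 = 43/2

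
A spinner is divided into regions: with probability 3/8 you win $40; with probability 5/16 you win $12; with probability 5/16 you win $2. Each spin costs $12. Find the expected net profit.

7.375

E[payout] = 40·3/8 + 12·5/16 + 2·5/16
 = 15 + 15/4 + 5/8
 = 155/8
Net = 155/8 - 12 = 59/8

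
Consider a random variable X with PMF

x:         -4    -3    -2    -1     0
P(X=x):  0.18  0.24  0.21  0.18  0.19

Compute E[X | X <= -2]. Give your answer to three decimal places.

-2.952

P(X <= -2) = 0.18 + 0.24 + 0.21 = 0.63.
E[X | X <= -2] = [(-4)·0.18 + (-3)·0.24 + (-2)·0.21] / 0.63
 = -1.86 / 0.63
 = -62/21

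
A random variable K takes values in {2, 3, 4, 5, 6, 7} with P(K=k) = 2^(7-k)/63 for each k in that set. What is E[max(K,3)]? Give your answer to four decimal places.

E[max(K,3)] = Σ max(k,3)·P(K=k)
 = 3·32/63 + 3·16/63 + 4·8/63 + 5·4/63 + 6·2/63 + 7·1/63
 = 32/21 + 16/21 + 32/63 + 20/63 + 4/21 + 1/9
 = 215/63

3.4127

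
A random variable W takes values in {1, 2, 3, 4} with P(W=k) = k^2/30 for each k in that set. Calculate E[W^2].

11.8

E[W^2] = Σ w^2·P(W=w)
 = 1·1/30 + 4·2/15 + 9·3/10 + 16·8/15
 = 1/30 + 8/15 + 27/10 + 128/15
 = 59/5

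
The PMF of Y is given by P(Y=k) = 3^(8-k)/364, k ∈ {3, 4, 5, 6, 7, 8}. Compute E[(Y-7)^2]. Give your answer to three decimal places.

13.008

E[(Y-7)^2] = Σ (y-7)^2·P(Y=y)
 = 16·243/364 + 9·81/364 + 4·27/364 + 1·9/364 + 0·3/364 + 1·1/364
 = 972/91 + 729/364 + 27/91 + 9/364 + 0 + 1/364
 = 4735/364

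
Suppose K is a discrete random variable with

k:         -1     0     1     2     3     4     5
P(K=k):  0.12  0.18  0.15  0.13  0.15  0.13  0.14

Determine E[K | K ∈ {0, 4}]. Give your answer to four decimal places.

1.6774

P(K ∈ {0, 4}) = 0.18 + 0.13 = 0.31.
E[K | K ∈ {0, 4}] = [0·0.18 + 4·0.13] / 0.31
 = 0.52 / 0.31
 = 52/31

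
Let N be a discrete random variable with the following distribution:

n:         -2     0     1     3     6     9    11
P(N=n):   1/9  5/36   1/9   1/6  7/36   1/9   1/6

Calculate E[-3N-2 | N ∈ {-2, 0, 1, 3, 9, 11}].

P(N ∈ {-2, 0, 1, 3, 9, 11}) = 1/9 + 5/36 + 1/9 + 1/6 + 1/9 + 1/6 = 29/36.
E[-3N-2 | N ∈ {-2, 0, 1, 3, 9, 11}] = [4·1/9 + (-2)·5/36 + (-5)·1/9 + (-11)·1/6 + (-29)·1/9 + (-35)·1/6] / (29/36)
 = -203/18 / (29/36)
 = -14

-14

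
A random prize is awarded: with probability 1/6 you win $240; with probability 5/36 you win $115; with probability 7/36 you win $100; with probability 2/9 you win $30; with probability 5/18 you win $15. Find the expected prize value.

86.25

E[payout] = 240·1/6 + 115·5/36 + 100·7/36 + 30·2/9 + 15·5/18
 = 40 + 575/36 + 175/9 + 20/3 + 25/6
 = 345/4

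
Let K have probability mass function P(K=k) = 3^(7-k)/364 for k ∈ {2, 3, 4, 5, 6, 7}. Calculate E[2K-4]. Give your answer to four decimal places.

E[2K-4] = Σ (2k-4)·P(K=k)
 = 0·243/364 + 2·81/364 + 4·27/364 + 6·9/364 + 8·3/364 + 10·1/364
 = 0 + 81/182 + 27/91 + 27/182 + 6/91 + 5/182
 = 179/182

0.9835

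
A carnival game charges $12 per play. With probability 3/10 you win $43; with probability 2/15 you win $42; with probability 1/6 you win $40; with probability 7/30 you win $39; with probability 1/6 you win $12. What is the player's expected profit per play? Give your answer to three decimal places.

E[payout] = 43·3/10 + 42·2/15 + 40·1/6 + 39·7/30 + 12·1/6
 = 129/10 + 28/5 + 20/3 + 91/10 + 2
 = 544/15
Net = 544/15 - 12 = 364/15

24.267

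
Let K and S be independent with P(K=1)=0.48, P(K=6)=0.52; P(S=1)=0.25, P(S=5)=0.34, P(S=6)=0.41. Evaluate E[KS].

15.876

E[KS] = Σ_k Σ_s ks · P(K=k)P(S=s)
 = 1·0.12 + 5·0.1632 + 6·0.1968 + 6·0.13 + 30·0.1768 + 36·0.2132
 = 0.12 + 0.816 + 1.1808 + 0.78 + 5.304 + 7.6752
 = 15.876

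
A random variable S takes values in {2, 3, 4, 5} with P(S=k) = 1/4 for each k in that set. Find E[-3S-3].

E[-3S-3] = Σ (-3s-3)·P(S=s)
 = (-9)·1/4 + (-12)·1/4 + (-15)·1/4 + (-18)·1/4
 = (-9/4) + (-3) + (-15/4) + (-9/2)
 = -27/2

-13.5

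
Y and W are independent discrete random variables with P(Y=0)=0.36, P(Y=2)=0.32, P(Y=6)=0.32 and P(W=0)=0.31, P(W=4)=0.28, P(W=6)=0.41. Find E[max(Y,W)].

E[max(Y,W)] = Σ_y Σ_w max(y,w) · P(Y=y)P(W=w)
 = 0·0.1116 + 4·0.1008 + 6·0.1476 + 2·0.0992 + 4·0.0896 + 6·0.1312 + 6·0.0992 + 6·0.0896 + 6·0.1312
 = 0 + 0.4032 + 0.8856 + 0.1984 + 0.3584 + 0.7872 + 0.5952 + 0.5376 + 0.7872
 = 4.5528

4.5528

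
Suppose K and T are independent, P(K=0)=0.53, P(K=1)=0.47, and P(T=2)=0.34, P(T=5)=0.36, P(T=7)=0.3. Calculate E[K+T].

5.05

E[K+T] = Σ_k Σ_t (k+t) · P(K=k)P(T=t)
 = 2·0.1802 + 5·0.1908 + 7·0.159 + 3·0.1598 + 6·0.1692 + 8·0.141
 = 0.3604 + 0.954 + 1.113 + 0.4794 + 1.0152 + 1.128
 = 5.05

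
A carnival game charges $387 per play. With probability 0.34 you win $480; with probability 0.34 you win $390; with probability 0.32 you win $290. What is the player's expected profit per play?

E[payout] = 480·0.34 + 390·0.34 + 290·0.32
 = 163.2 + 132.6 + 92.8
 = 388.6
Net = 388.6 - 387 = 1.6

1.6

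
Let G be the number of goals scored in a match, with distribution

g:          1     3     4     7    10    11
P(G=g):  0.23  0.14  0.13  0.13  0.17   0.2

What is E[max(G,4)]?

6.81

E[max(G,4)] = Σ max(g,4)·P(G=g)
 = 4·0.23 + 4·0.14 + 4·0.13 + 7·0.13 + 10·0.17 + 11·0.2
 = 0.92 + 0.56 + 0.52 + 0.91 + 1.7 + 2.2
 = 6.81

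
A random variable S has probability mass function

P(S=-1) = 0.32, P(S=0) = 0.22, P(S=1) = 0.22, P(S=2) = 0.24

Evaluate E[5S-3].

E[5S-3] = Σ (5s-3)·P(S=s)
 = (-8)·0.32 + (-3)·0.22 + 2·0.22 + 7·0.24
 = (-2.56) + (-0.66) + 0.44 + 1.68
 = -1.1

-1.1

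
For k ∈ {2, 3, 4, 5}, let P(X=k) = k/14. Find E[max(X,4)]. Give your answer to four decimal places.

E[max(X,4)] = Σ max(x,4)·P(X=x)
 = 4·1/7 + 4·3/14 + 4·2/7 + 5·5/14
 = 4/7 + 6/7 + 8/7 + 25/14
 = 61/14

4.3571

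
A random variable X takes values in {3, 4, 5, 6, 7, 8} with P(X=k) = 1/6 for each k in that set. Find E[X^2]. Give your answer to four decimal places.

33.1667

E[X^2] = Σ x^2·P(X=x)
 = 9·1/6 + 16·1/6 + 25·1/6 + 36·1/6 + 49·1/6 + 64·1/6
 = 3/2 + 8/3 + 25/6 + 6 + 49/6 + 32/3
 = 199/6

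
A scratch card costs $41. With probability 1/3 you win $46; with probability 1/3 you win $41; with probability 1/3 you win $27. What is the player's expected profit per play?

E[payout] = 46·1/3 + 41·1/3 + 27·1/3
 = 46/3 + 41/3 + 9
 = 38
Net = 38 - 41 = -3

-3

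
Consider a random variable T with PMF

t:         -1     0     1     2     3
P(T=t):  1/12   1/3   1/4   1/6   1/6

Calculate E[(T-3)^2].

E[(T-3)^2] = Σ (t-3)^2·P(T=t)
 = 16·1/12 + 9·1/3 + 4·1/4 + 1·1/6 + 0·1/6
 = 4/3 + 3 + 1 + 1/6 + 0
 = 11/2

5.5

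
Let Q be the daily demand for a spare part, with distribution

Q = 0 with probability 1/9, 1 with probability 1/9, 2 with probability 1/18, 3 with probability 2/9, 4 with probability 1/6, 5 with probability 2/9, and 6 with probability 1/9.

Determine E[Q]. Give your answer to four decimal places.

E[Q] = Σ q·P(Q=q)
 = 0·1/9 + 1·1/9 + 2·1/18 + 3·2/9 + 4·1/6 + 5·2/9 + 6·1/9
 = 0 + 1/9 + 1/9 + 2/3 + 2/3 + 10/9 + 2/3
 = 10/3

3.3333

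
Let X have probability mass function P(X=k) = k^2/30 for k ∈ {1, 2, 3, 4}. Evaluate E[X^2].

11.8

E[X^2] = Σ x^2·P(X=x)
 = 1·1/30 + 4·2/15 + 9·3/10 + 16·8/15
 = 1/30 + 8/15 + 27/10 + 128/15
 = 59/5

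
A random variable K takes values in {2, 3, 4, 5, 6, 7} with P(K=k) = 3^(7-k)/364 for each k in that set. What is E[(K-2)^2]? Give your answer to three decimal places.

E[(K-2)^2] = Σ (k-2)^2·P(K=k)
 = 0·243/364 + 1·81/364 + 4·27/364 + 9·9/364 + 16·3/364 + 25·1/364
 = 0 + 81/364 + 27/91 + 81/364 + 12/91 + 25/364
 = 49/52

0.942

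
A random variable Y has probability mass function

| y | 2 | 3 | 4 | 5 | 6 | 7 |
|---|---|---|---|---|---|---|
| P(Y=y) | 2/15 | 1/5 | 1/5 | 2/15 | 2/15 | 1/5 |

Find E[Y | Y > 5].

6.6

P(Y > 5) = 2/15 + 1/5 = 1/3.
E[Y | Y > 5] = [6·2/15 + 7·1/5] / (1/3)
 = 11/5 / (1/3)
 = 33/5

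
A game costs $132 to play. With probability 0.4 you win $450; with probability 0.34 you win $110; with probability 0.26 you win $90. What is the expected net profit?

E[payout] = 450·0.4 + 110·0.34 + 90·0.26
 = 180 + 37.4 + 23.4
 = 240.8
Net = 240.8 - 132 = 108.8

108.8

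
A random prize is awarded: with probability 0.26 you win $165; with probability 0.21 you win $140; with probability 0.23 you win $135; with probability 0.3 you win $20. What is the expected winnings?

E[payout] = 165·0.26 + 140·0.21 + 135·0.23 + 20·0.3
 = 42.9 + 29.4 + 31.05 + 6
 = 109.35

109.35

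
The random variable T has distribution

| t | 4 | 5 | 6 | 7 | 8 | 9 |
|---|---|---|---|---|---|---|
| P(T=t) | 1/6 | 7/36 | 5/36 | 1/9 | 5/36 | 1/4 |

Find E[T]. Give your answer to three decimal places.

6.611

E[T] = Σ t·P(T=t)
 = 4·1/6 + 5·7/36 + 6·5/36 + 7·1/9 + 8·5/36 + 9·1/4
 = 2/3 + 35/36 + 5/6 + 7/9 + 10/9 + 9/4
 = 119/18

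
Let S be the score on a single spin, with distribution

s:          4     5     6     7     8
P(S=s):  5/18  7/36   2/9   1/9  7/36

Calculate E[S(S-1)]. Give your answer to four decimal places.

E[S(S-1)] = Σ s(s-1)·P(S=s)
 = 12·5/18 + 20·7/36 + 30·2/9 + 42·1/9 + 56·7/36
 = 10/3 + 35/9 + 20/3 + 14/3 + 98/9
 = 265/9

29.4444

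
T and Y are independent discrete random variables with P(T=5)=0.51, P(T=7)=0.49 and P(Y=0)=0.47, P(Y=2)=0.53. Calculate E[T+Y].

7.04

E[T+Y] = Σ_t Σ_y (t+y) · P(T=t)P(Y=y)
 = 5·0.2397 + 7·0.2703 + 7·0.2303 + 9·0.2597
 = 1.1985 + 1.8921 + 1.6121 + 2.3373
 = 7.04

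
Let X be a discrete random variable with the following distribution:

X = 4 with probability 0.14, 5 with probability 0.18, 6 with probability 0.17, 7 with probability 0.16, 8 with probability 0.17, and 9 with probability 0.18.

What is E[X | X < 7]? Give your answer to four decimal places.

P(X < 7) = 0.14 + 0.18 + 0.17 = 0.49.
E[X | X < 7] = [4·0.14 + 5·0.18 + 6·0.17] / 0.49
 = 2.48 / 0.49
 = 248/49

5.0612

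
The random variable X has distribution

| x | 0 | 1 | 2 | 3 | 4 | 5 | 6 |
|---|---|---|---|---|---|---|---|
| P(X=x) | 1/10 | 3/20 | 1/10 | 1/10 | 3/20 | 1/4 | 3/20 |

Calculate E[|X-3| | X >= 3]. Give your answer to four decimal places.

1.6923

P(X >= 3) = 1/10 + 3/20 + 1/4 + 3/20 = 13/20.
E[|X-3| | X >= 3] = [0·1/10 + 1·3/20 + 2·1/4 + 3·3/20] / (13/20)
 = 11/10 / (13/20)
 = 22/13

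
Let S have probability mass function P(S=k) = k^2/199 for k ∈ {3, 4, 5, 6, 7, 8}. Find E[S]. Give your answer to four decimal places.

6.4673

E[S] = Σ s·P(S=s)
 = 3·9/199 + 4·16/199 + 5·25/199 + 6·36/199 + 7·49/199 + 8·64/199
 = 27/199 + 64/199 + 125/199 + 216/199 + 343/199 + 512/199
 = 1287/199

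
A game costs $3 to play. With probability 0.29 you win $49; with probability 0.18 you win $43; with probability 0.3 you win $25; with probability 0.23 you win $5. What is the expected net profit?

E[payout] = 49·0.29 + 43·0.18 + 25·0.3 + 5·0.23
 = 14.21 + 7.74 + 7.5 + 1.15
 = 30.6
Net = 30.6 - 3 = 27.6

27.6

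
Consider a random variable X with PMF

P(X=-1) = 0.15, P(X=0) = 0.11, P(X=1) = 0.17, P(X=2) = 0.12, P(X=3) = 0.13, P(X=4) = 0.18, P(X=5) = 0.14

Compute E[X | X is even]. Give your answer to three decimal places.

2.341

P(X is even) = 0.11 + 0.12 + 0.18 = 0.41.
E[X | X is even] = [0·0.11 + 2·0.12 + 4·0.18] / 0.41
 = 0.96 / 0.41
 = 96/41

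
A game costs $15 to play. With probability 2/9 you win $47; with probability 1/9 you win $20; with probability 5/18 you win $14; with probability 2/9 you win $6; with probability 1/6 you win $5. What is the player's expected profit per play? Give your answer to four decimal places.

3.7222

E[payout] = 47·2/9 + 20·1/9 + 14·5/18 + 6·2/9 + 5·1/6
 = 94/9 + 20/9 + 35/9 + 4/3 + 5/6
 = 337/18
Net = 337/18 - 15 = 67/18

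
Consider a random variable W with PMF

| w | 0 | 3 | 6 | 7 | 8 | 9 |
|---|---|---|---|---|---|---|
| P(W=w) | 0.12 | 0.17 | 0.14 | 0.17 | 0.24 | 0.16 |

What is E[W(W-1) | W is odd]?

P(W is odd) = 0.17 + 0.17 + 0.16 = 0.5.
E[W(W-1) | W is odd] = [6·0.17 + 42·0.17 + 72·0.16] / 0.5
 = 19.68 / 0.5
 = 984/25

39.36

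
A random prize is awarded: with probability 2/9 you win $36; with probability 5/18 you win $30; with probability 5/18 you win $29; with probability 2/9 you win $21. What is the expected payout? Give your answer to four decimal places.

E[payout] = 36·2/9 + 30·5/18 + 29·5/18 + 21·2/9
 = 8 + 25/3 + 145/18 + 14/3
 = 523/18

29.0556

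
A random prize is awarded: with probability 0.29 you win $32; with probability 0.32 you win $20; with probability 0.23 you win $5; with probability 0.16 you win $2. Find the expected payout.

E[payout] = 32·0.29 + 20·0.32 + 5·0.23 + 2·0.16
 = 9.28 + 6.4 + 1.15 + 0.32
 = 17.15

17.15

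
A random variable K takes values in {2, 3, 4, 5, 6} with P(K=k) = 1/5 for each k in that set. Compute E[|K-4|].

E[|K-4|] = Σ |k-4|·P(K=k)
 = 2·1/5 + 1·1/5 + 0·1/5 + 1·1/5 + 2·1/5
 = 2/5 + 1/5 + 0 + 1/5 + 2/5
 = 6/5

1.2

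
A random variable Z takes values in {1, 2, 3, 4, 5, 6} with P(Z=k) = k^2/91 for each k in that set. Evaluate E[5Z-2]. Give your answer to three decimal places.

E[5Z-2] = Σ (5z-2)·P(Z=z)
 = 3·1/91 + 8·4/91 + 13·9/91 + 18·16/91 + 23·25/91 + 28·36/91
 = 3/91 + 32/91 + 9/7 + 288/91 + 575/91 + 144/13
 = 289/13

22.231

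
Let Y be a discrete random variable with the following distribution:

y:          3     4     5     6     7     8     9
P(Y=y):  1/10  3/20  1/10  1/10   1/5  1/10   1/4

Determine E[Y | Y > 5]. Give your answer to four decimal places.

P(Y > 5) = 1/10 + 1/5 + 1/10 + 1/4 = 13/20.
E[Y | Y > 5] = [6·1/10 + 7·1/5 + 8·1/10 + 9·1/4] / (13/20)
 = 101/20 / (13/20)
 = 101/13

7.7692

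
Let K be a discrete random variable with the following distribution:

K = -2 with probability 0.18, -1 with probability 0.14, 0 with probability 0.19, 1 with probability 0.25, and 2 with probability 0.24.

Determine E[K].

0.23

E[K] = Σ k·P(K=k)
 = (-2)·0.18 + (-1)·0.14 + 0·0.19 + 1·0.25 + 2·0.24
 = (-0.36) + (-0.14) + 0 + 0.25 + 0.48
 = 0.23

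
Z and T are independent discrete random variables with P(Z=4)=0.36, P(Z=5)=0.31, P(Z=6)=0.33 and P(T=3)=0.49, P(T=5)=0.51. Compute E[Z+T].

E[Z+T] = Σ_z Σ_t (z+t) · P(Z=z)P(T=t)
 = 7·0.1764 + 9·0.1836 + 8·0.1519 + 10·0.1581 + 9·0.1617 + 11·0.1683
 = 1.2348 + 1.6524 + 1.2152 + 1.581 + 1.4553 + 1.8513
 = 8.99

8.99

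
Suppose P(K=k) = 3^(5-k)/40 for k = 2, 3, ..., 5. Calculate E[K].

2.45

E[K] = Σ k·P(K=k)
 = 2·27/40 + 3·9/40 + 4·3/40 + 5·1/40
 = 27/20 + 27/40 + 3/10 + 1/8
 = 49/20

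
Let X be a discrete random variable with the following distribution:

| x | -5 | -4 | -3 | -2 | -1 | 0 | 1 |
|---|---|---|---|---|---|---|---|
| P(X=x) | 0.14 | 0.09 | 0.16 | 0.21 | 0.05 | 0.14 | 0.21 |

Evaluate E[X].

E[X] = Σ x·P(X=x)
 = (-5)·0.14 + (-4)·0.09 + (-3)·0.16 + (-2)·0.21 + (-1)·0.05 + 0·0.14 + 1·0.21
 = (-0.7) + (-0.36) + (-0.48) + (-0.42) + (-0.05) + 0 + 0.21
 = -1.8

-1.8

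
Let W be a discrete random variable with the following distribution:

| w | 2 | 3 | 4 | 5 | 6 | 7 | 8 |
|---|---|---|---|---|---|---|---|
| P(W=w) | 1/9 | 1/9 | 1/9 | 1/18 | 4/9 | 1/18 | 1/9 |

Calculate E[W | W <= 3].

P(W <= 3) = 1/9 + 1/9 = 2/9.
E[W | W <= 3] = [2·1/9 + 3·1/9] / (2/9)
 = 5/9 / (2/9)
 = 5/2

2.5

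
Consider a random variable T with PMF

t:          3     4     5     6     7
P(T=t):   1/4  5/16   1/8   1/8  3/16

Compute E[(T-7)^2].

7.4375

E[(T-7)^2] = Σ (t-7)^2·P(T=t)
 = 16·1/4 + 9·5/16 + 4·1/8 + 1·1/8 + 0·3/16
 = 4 + 45/16 + 1/2 + 1/8 + 0
 = 119/16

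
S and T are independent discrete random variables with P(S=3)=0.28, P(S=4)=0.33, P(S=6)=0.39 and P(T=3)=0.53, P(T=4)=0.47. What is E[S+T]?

E[S+T] = Σ_s Σ_t (s+t) · P(S=s)P(T=t)
 = 6·0.1484 + 7·0.1316 + 7·0.1749 + 8·0.1551 + 9·0.2067 + 10·0.1833
 = 0.8904 + 0.9212 + 1.2243 + 1.2408 + 1.8603 + 1.833
 = 7.97

7.97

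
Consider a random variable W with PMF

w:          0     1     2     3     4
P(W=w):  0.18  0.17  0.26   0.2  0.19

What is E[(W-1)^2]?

2.95

E[(W-1)^2] = Σ (w-1)^2·P(W=w)
 = 1·0.18 + 0·0.17 + 1·0.26 + 4·0.2 + 9·0.19
 = 0.18 + 0 + 0.26 + 0.8 + 1.71
 = 2.95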